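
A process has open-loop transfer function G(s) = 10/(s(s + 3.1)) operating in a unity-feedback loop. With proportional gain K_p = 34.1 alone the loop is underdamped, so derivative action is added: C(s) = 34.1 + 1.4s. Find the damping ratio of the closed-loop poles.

Forward path: (34.1 + 1.4s)·10/(s(s+3.1)). The closed-loop characteristic equation is s² + (3.1 + 10·1.4)s + 10·34.1 = 0.
That is s² + 17.1s + 341 = 0, so ω_n = 18.47 rad/s and ζ = 17.1/(2·18.47) = 0.463.

ζ = 0.463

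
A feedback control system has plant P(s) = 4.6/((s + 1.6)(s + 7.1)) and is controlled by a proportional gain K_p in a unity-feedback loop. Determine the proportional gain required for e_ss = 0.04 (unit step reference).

K_p = 59.3

The loop is type 0, so e_ss(step) = 1/(1 + K_pos) with K_pos = K_p·P(0).
P(0) = 0.4049. Require 1/(1 + K_p·0.4049) = 0.04, so 1 + 0.4049·K_p = 25.
K_p = (25 − 1)/0.4049 = 59.3.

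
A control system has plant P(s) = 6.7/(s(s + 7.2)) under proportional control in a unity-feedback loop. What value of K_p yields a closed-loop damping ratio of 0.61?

Closed-loop characteristic equation: s² + 7.2s + K_p·6.7 = 0.
So ω_n = √(6.7K_p) and 2ζω_n = 7.2, giving ζ = 7.2/(2√(6.7K_p)).
Setting ζ = 0.61: √(6.7K_p) = 7.2/(2·0.61) = 5.902, so K_p = 34.83/6.7 = 5.2.

K_p = 5.2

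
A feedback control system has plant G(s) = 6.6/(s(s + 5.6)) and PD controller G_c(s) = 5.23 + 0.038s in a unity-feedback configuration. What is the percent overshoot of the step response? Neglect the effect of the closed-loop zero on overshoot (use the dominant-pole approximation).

16.5%

Forward path: (5.23 + 0.038s)·6.6/(s(s+5.6)). The closed-loop characteristic equation is s² + (5.6 + 6.6·0.038)s + 6.6·5.23 = 0.
That is s² + 5.851s + 34.52 = 0, so ω_n = 5.875 rad/s and ζ = 5.851/(2·5.875) = 0.4979.
%OS = 100·exp(−πζ/√(1−ζ²)) = 16.5%.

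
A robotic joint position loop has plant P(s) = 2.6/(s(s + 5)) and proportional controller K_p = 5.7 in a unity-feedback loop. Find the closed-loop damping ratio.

1 + K_p·P(s) = 0 gives s² + 5s + 14.82 = 0.
So ω_n² = 14.82 ⇒ ω_n = 3.85 rad/s, and ζ = 5/(2ω_n) = 0.649.

ζ = 0.649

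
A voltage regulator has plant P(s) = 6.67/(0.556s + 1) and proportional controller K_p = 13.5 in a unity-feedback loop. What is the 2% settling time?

Closed loop: T(s) = K_p·P/(1+K_p·P) = 90.05/(0.556s + 1 + 90.05), with pole at s = −(1 + 90.05)/0.556 = −163.7.
τ = 1/163.7 = 0.006107 s, so 2% settling time ≈ 4τ = 0.0244 s.

T_s ≈ 0.0244 s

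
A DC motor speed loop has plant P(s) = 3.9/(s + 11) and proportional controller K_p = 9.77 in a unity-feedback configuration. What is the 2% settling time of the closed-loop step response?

T_s ≈ 0.0815 s

Closed-loop transfer function: T(s) = K_p·P(s)/(1 + K_p·P(s)) = 38.1/(s + 11 + 38.1) = 38.1/(s + 49.1).
Time constant τ = 1/49.1 = 0.02037 s, so the 2% settling time is about 4τ = 0.0815 s.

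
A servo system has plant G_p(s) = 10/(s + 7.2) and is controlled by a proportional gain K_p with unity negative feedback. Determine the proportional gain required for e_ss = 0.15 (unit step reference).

Steady-state error for a unit step on this type-0 loop is 1/(1 + K_p·G_p(0)).
G_p(0) = 1.389. Require 1/(1 + K_p·1.389) = 0.15, so 1 + 1.389·K_p = 6.667.
K_p = (6.667 − 1)/1.389 = 4.08.

K_p = 4.08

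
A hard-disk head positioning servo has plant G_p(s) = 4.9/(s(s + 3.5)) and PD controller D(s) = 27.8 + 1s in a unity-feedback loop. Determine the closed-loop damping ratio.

Forward path: (27.8 + 1s)·4.9/(s(s+3.5)). The closed-loop characteristic equation is s² + (3.5 + 4.9·1)s + 4.9·27.8 = 0.
That is s² + 8.4s + 136.2 = 0, so ω_n = 11.67 rad/s and ζ = 8.4/(2·11.67) = 0.3599.

ζ = 0.36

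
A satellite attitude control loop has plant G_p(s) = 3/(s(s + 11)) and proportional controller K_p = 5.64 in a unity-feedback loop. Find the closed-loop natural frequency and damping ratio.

With unity feedback the closed-loop characteristic equation is s² + 11s + 5.64·3 = s² + 11s + 16.92 = 0.
So ω_n² = 16.92 ⇒ ω_n = 4.113 rad/s, and ζ = 11/(2ω_n) = 1.34.

ω_n = 4.11 rad/s, ζ = 1.34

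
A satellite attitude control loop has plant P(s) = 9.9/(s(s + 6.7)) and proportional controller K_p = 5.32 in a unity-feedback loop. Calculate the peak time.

T_p = 0.488 s

The closed-loop denominator s² + 6.7s + 52.67 gives ω_n = √52.67 = 7.257 and ζ = 6.7/(2ω_n) = 0.4616.
Damped frequency ω_d = ω_n√(1−ζ²) = 6.438 rad/s, so peak time T_p = π/ω_d = 0.488 s.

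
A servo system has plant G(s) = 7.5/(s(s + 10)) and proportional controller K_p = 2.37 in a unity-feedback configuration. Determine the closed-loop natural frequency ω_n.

With unity feedback the closed-loop characteristic equation is s² + 10s + 2.37·7.5 = s² + 10s + 17.78 = 0.
So ω_n² = 17.78 ⇒ ω_n = 4.216 rad/s, and ζ = 10/(2ω_n) = 1.19.

ω_n = 4.22 rad/s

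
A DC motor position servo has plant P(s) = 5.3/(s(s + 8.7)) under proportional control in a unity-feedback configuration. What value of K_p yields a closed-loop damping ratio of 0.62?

K_p = 9.29

Closed-loop characteristic equation: s² + 8.7s + K_p·5.3 = 0.
So ω_n = √(5.3K_p) and 2ζω_n = 8.7, giving ζ = 8.7/(2√(5.3K_p)).
Setting ζ = 0.62: √(5.3K_p) = 8.7/(2·0.62) = 7.016, so K_p = 49.23/5.3 = 9.29.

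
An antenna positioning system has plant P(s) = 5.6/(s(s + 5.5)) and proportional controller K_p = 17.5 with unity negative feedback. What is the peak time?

T_p = 0.33 s

The closed-loop denominator s² + 5.5s + 98 gives ω_n = √98 = 9.899 and ζ = 5.5/(2ω_n) = 0.2778.
Damped frequency ω_d = ω_n√(1−ζ²) = 9.51 rad/s, so peak time T_p = π/ω_d = 0.33 s.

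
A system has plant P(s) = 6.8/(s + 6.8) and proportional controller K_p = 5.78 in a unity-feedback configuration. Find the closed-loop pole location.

Closed-loop transfer function: T(s) = K_p·P(s)/(1 + K_p·P(s)) = 39.3/(s + 6.8 + 39.3) = 39.3/(s + 46.1).
The closed-loop pole is at s = −46.1.

s = -46.1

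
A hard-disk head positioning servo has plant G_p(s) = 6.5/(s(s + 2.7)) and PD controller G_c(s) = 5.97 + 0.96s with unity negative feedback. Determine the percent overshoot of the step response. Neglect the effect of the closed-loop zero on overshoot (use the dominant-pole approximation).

Forward path: (5.97 + 0.96s)·6.5/(s(s+2.7)). The closed-loop characteristic equation is s² + (2.7 + 6.5·0.96)s + 6.5·5.97 = 0.
That is s² + 8.94s + 38.8 = 0, so ω_n = 6.229 rad/s and ζ = 8.94/(2·6.229) = 0.7176.
%OS = 100·exp(−πζ/√(1−ζ²)) = 3.93%.

3.93%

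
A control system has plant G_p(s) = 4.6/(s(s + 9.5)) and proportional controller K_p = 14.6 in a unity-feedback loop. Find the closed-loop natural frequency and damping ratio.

ω_n = 8.2 rad/s, ζ = 0.58

The closed-loop denominator is s(s+9.5) + 14.6·4.6 = s² + 9.5s + 67.16.
So ω_n² = 67.16 ⇒ ω_n = 8.195 rad/s, and ζ = 9.5/(2ω_n) = 0.58.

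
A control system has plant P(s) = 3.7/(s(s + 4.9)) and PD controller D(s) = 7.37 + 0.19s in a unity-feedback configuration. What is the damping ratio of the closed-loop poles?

ζ = 0.536

Forward path: (7.37 + 0.19s)·3.7/(s(s+4.9)). The closed-loop characteristic equation is s² + (4.9 + 3.7·0.19)s + 3.7·7.37 = 0.
That is s² + 5.603s + 27.27 = 0, so ω_n = 5.222 rad/s and ζ = 5.603/(2·5.222) = 0.5365.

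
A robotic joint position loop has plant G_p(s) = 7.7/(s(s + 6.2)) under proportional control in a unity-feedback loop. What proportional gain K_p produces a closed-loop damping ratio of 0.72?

K_p = 2.41

Closed-loop characteristic equation: s² + 6.2s + K_p·7.7 = 0.
So ω_n = √(7.7K_p) and 2ζω_n = 6.2, giving ζ = 6.2/(2√(7.7K_p)).
Setting ζ = 0.72: √(7.7K_p) = 6.2/(2·0.72) = 4.306, so K_p = 18.54/7.7 = 2.41.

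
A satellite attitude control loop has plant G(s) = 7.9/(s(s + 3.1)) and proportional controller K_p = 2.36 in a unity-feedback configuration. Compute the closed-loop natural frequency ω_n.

ω_n = 4.32 rad/s

With unity feedback the closed-loop characteristic equation is s² + 3.1s + 2.36·7.9 = s² + 3.1s + 18.64 = 0.
Matching s² + 2ζω_n s + ω_n²: ω_n = √18.64 = 4.318 rad/s and 2ζω_n = 3.1, so ζ = 3.1/(2·4.318) = 0.359.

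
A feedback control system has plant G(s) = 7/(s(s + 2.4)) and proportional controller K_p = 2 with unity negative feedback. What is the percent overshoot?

34.5%

From 1 + K_pG(s) = 0: s² + 2.4s + 14 = 0 ⇒ ω_n = 3.742, ζ = 0.3207.
%OS = 100·exp(−πζ/√(1−ζ²)) = 100·exp(−π·0.3207/√0.8971) = 34.5%.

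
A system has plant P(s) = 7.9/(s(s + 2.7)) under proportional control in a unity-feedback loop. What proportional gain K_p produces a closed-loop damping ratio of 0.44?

K_p = 1.19

Closed-loop characteristic equation: s² + 2.7s + K_p·7.9 = 0.
So ω_n = √(7.9K_p) and 2ζω_n = 2.7, giving ζ = 2.7/(2√(7.9K_p)).
Setting ζ = 0.44: √(7.9K_p) = 2.7/(2·0.44) = 3.068, so K_p = 9.414/7.9 = 1.19.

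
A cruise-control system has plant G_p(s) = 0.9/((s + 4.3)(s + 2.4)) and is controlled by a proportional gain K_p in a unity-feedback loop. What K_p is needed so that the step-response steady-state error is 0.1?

For a type-0 loop with proportional control, e_ss = 1/(1 + K_p·G_p(0)).
G_p(0) = 0.08721. Require 1/(1 + K_p·0.08721) = 0.1, so 1 + 0.08721·K_p = 10.
K_p = (10 − 1)/0.08721 = 103.

K_p = 103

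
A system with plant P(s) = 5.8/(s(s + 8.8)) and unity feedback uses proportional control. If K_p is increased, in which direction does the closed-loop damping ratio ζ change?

decrease

ζ = 8.8/(2√(5.8K_p)); increasing K_p raises the denominator, so ζ falls.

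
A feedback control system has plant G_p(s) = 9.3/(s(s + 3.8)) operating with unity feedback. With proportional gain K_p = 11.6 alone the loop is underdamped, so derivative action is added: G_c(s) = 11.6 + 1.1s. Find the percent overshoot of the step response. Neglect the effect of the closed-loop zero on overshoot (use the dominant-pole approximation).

Forward path: (11.6 + 1.1s)·9.3/(s(s+3.8)). The closed-loop characteristic equation is s² + (3.8 + 9.3·1.1)s + 9.3·11.6 = 0.
That is s² + 14.03s + 107.9 = 0, so ω_n = 10.39 rad/s and ζ = 14.03/(2·10.39) = 0.6754.
%OS = 100·exp(−πζ/√(1−ζ²)) = 5.63%.

5.63%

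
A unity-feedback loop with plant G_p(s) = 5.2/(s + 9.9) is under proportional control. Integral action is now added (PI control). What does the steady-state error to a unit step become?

0

The integrator makes K_pos = lim_{s→0} C(s)G(s) infinite, so e_ss = 1/(1+K_pos) = 0.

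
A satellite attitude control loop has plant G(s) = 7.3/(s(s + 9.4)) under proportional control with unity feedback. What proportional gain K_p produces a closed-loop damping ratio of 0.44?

Closed-loop characteristic equation: s² + 9.4s + K_p·7.3 = 0.
So ω_n = √(7.3K_p) and 2ζω_n = 9.4, giving ζ = 9.4/(2√(7.3K_p)).
Setting ζ = 0.44: √(7.3K_p) = 9.4/(2·0.44) = 10.68, so K_p = 114.1/7.3 = 15.6.

K_p = 15.6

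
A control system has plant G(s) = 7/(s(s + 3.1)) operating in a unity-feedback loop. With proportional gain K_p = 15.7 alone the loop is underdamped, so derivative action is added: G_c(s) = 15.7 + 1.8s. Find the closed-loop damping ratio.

Forward path: (15.7 + 1.8s)·7/(s(s+3.1)). The closed-loop characteristic equation is s² + (3.1 + 7·1.8)s + 7·15.7 = 0.
That is s² + 15.7s + 109.9 = 0, so ω_n = 10.48 rad/s and ζ = 15.7/(2·10.48) = 0.7488.

ζ = 0.749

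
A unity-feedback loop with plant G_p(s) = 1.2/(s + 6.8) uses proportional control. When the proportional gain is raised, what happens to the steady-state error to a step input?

decrease

The position error constant K_pos = K_p·G_p(0) grows with K_p, and e_ss = 1/(1+K_pos) falls.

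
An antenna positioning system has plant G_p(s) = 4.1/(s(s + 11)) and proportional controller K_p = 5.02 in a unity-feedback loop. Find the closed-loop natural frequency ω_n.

ω_n = 4.54 rad/s

With unity feedback the closed-loop characteristic equation is s² + 11s + 5.02·4.1 = s² + 11s + 20.58 = 0.
Matching s² + 2ζω_n s + ω_n²: ω_n = √20.58 = 4.537 rad/s and 2ζω_n = 11, so ζ = 11/(2·4.537) = 1.21.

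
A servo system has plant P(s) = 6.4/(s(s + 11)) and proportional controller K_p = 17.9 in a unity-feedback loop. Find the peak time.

Closed-loop characteristic equation: s² + 11s + 114.6 = 0, so ω_n = 10.7 rad/s and ζ = 11/(2·10.7) = 0.5139.
Damped frequency ω_d = ω_n√(1−ζ²) = 9.182 rad/s, so peak time T_p = π/ω_d = 0.342 s.

T_p = 0.342 s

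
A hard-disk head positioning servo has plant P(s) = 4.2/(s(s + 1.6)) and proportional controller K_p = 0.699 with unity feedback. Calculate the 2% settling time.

T_s ≈ 5 s

From 1 + K_pP(s) = 0: s² + 1.6s + 2.936 = 0 ⇒ ω_n = 1.713, ζ = 0.4669.
2% settling time T_s ≈ 4/(ζω_n) = 4/0.8 = 5 s.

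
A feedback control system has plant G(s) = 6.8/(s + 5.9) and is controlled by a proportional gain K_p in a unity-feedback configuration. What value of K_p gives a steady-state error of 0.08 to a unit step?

K_p = 9.98

Steady-state error for a unit step on this type-0 loop is 1/(1 + K_p·G(0)).
G(0) = 1.153. Require 1/(1 + K_p·1.153) = 0.08, so 1 + 1.153·K_p = 12.5.
K_p = (12.5 − 1)/1.153 = 9.98.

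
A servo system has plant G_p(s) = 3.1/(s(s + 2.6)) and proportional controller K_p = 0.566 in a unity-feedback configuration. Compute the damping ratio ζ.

ζ = 0.981

With unity feedback the closed-loop characteristic equation is s² + 2.6s + 0.566·3.1 = s² + 2.6s + 1.755 = 0.
So ω_n² = 1.755 ⇒ ω_n = 1.325 rad/s, and ζ = 2.6/(2ω_n) = 0.981.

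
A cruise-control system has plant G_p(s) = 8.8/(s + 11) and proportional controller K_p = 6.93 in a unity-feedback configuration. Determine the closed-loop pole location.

Closed-loop transfer function: T(s) = K_p·G_p(s)/(1 + K_p·G_p(s)) = 60.98/(s + 11 + 60.98) = 60.98/(s + 71.98).
The closed-loop pole is at s = −71.98.

s = -71.98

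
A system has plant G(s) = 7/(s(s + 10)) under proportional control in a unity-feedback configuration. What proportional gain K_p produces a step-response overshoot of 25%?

From %OS = 100·exp(−πζ/√(1−ζ²)) = 25%, ζ = −ln(0.25)/√(π²+ln²(0.25)) = 0.4037.
Characteristic equation s² + 10s + 7K_p = 0 gives ζ = 10/(2√(7K_p)).
Setting ζ = 0.4037: √(7K_p) = 10/(2·0.4037) = 12.39, so K_p = 153.4/7 = 21.9.

K_p = 21.9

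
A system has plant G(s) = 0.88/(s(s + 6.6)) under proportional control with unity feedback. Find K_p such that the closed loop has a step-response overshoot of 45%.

From %OS = 100·exp(−πζ/√(1−ζ²)) = 45%, ζ = −ln(0.45)/√(π²+ln²(0.45)) = 0.2463.
Characteristic equation s² + 6.6s + 0.88K_p = 0 gives ζ = 6.6/(2√(0.88K_p)).
Setting ζ = 0.2463: √(0.88K_p) = 6.6/(2·0.2463) = 13.4, so K_p = 179.5/0.88 = 204.

K_p = 204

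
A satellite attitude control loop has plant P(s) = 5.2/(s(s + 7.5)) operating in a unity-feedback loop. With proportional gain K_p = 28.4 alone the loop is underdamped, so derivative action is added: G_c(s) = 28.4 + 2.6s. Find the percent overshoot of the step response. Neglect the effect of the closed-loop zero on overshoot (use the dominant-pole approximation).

0.446%

Forward path: (28.4 + 2.6s)·5.2/(s(s+7.5)). The closed-loop characteristic equation is s² + (7.5 + 5.2·2.6)s + 5.2·28.4 = 0.
That is s² + 21.02s + 147.7 = 0, so ω_n = 12.15 rad/s and ζ = 21.02/(2·12.15) = 0.8649.
%OS = 100·exp(−πζ/√(1−ζ²)) = 0.446%.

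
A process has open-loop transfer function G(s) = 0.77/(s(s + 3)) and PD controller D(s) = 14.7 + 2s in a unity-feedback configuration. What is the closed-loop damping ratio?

Forward path: (14.7 + 2s)·0.77/(s(s+3)). The closed-loop characteristic equation is s² + (3 + 0.77·2)s + 0.77·14.7 = 0.
That is s² + 4.54s + 11.32 = 0, so ω_n = 3.364 rad/s and ζ = 4.54/(2·3.364) = 0.6747.

ζ = 0.675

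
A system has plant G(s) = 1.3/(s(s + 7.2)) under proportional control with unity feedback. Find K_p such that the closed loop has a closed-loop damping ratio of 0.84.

K_p = 14.1

Closed-loop characteristic equation: s² + 7.2s + K_p·1.3 = 0.
So ω_n = √(1.3K_p) and 2ζω_n = 7.2, giving ζ = 7.2/(2√(1.3K_p)).
Setting ζ = 0.84: √(1.3K_p) = 7.2/(2·0.84) = 4.286, so K_p = 18.37/1.3 = 14.1.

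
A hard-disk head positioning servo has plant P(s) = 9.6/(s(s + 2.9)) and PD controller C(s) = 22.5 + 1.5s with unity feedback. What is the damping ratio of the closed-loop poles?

ζ = 0.589

Forward path: (22.5 + 1.5s)·9.6/(s(s+2.9)). The closed-loop characteristic equation is s² + (2.9 + 9.6·1.5)s + 9.6·22.5 = 0.
That is s² + 17.3s + 216 = 0, so ω_n = 14.7 rad/s and ζ = 17.3/(2·14.7) = 0.5886.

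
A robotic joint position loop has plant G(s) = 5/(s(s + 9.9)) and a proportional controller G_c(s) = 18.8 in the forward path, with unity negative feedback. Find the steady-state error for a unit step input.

0

The open loop G_c(s)G(s) has a pole at the origin (type 1), so the static position error constant is infinite and e_ss = 1/(1+∞) = 0.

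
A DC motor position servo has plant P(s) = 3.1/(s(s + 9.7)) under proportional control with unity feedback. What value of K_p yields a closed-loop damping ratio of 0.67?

Closed-loop characteristic equation: s² + 9.7s + K_p·3.1 = 0.
So ω_n = √(3.1K_p) and 2ζω_n = 9.7, giving ζ = 9.7/(2√(3.1K_p)).
Setting ζ = 0.67: √(3.1K_p) = 9.7/(2·0.67) = 7.239, so K_p = 52.4/3.1 = 16.9.

K_p = 16.9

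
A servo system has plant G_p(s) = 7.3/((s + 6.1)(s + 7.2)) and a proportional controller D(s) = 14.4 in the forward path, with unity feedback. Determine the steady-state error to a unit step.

The loop is type 0. Static position error constant K_pos = D(0)·G_p(0) = 14.4·0.1662 = 2.393.
Steady-state error to a unit step: e_ss = 1/(1+K_pos) = 1/3.393 = 0.295.

0.295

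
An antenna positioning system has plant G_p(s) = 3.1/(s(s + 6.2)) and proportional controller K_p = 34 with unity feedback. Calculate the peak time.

From 1 + K_pG_p(s) = 0: s² + 6.2s + 105.4 = 0 ⇒ ω_n = 10.27, ζ = 0.302.
Damped frequency ω_d = ω_n√(1−ζ²) = 9.787 rad/s, so peak time T_p = π/ω_d = 0.321 s.

T_p = 0.321 s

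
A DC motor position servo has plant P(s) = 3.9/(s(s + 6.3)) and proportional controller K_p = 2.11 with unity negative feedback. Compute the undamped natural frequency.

The closed-loop denominator is s(s+6.3) + 2.11·3.9 = s² + 6.3s + 8.229.
Matching s² + 2ζω_n s + ω_n²: ω_n = √8.229 = 2.869 rad/s and 2ζω_n = 6.3, so ζ = 6.3/(2·2.869) = 1.1.

ω_n = 2.87 rad/s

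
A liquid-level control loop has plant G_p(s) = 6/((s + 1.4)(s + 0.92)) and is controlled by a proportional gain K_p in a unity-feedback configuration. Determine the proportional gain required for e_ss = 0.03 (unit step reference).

Steady-state error for a unit step on this type-0 loop is 1/(1 + K_p·G_p(0)).
G_p(0) = 4.658. Require 1/(1 + K_p·4.658) = 0.03, so 1 + 4.658·K_p = 33.33.
K_p = (33.33 − 1)/4.658 = 6.94.

K_p = 6.94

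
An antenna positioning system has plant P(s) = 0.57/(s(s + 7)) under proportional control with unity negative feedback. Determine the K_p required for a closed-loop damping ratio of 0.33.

K_p = 197

Closed-loop characteristic equation: s² + 7s + K_p·0.57 = 0.
So ω_n = √(0.57K_p) and 2ζω_n = 7, giving ζ = 7/(2√(0.57K_p)).
Setting ζ = 0.33: √(0.57K_p) = 7/(2·0.33) = 10.61, so K_p = 112.5/0.57 = 197.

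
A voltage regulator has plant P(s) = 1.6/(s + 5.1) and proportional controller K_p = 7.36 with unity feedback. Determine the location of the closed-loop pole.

s = -16.88

Closed-loop transfer function: T(s) = K_p·P(s)/(1 + K_p·P(s)) = 11.78/(s + 5.1 + 11.78) = 11.78/(s + 16.88).
The closed-loop pole is at s = −16.88.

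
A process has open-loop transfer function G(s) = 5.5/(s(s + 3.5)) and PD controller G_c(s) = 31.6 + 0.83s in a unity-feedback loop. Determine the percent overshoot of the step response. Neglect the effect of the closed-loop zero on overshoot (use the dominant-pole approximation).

Forward path: (31.6 + 0.83s)·5.5/(s(s+3.5)). The closed-loop characteristic equation is s² + (3.5 + 5.5·0.83)s + 5.5·31.6 = 0.
That is s² + 8.065s + 173.8 = 0, so ω_n = 13.18 rad/s and ζ = 8.065/(2·13.18) = 0.3059.
%OS = 100·exp(−πζ/√(1−ζ²)) = 36.4%.

36.4%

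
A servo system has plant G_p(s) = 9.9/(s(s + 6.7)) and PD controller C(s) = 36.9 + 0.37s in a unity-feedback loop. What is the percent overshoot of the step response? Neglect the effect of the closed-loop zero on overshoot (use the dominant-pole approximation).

41.3%

Forward path: (36.9 + 0.37s)·9.9/(s(s+6.7)). The closed-loop characteristic equation is s² + (6.7 + 9.9·0.37)s + 9.9·36.9 = 0.
That is s² + 10.36s + 365.3 = 0, so ω_n = 19.11 rad/s and ζ = 10.36/(2·19.11) = 0.2711.
%OS = 100·exp(−πζ/√(1−ζ²)) = 41.3%.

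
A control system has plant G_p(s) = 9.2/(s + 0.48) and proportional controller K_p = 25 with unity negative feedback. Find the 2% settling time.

Closed-loop transfer function: T(s) = K_p·G_p(s)/(1 + K_p·G_p(s)) = 230/(s + 0.48 + 230) = 230/(s + 230.5).
Time constant τ = 1/230.5 = 0.004339 s, so the 2% settling time is about 4τ = 0.0174 s.

T_s ≈ 0.0174 s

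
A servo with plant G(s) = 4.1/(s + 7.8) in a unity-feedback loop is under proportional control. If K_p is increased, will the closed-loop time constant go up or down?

decrease

The closed-loop bandwidth 7.8+K_p·4.1 grows with K_p, so τ shrinks.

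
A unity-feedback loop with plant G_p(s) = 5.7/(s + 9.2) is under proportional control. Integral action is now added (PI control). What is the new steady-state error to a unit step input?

0

Adding integral action puts a pole at s = 0 in the forward path, raising the system type to 1; a type-1 loop has zero steady-state error to a step.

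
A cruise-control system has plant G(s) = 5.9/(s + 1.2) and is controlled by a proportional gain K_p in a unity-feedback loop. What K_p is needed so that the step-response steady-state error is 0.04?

The loop is type 0, so e_ss(step) = 1/(1 + K_pos) with K_pos = K_p·G(0).
G(0) = 4.917. Require 1/(1 + K_p·4.917) = 0.04, so 1 + 4.917·K_p = 25.
K_p = (25 − 1)/4.917 = 4.88.

K_p = 4.88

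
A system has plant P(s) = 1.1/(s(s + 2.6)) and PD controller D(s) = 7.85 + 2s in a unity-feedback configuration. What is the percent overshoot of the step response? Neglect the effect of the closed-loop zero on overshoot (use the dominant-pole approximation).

1.17%

Forward path: (7.85 + 2s)·1.1/(s(s+2.6)). The closed-loop characteristic equation is s² + (2.6 + 1.1·2)s + 1.1·7.85 = 0.
That is s² + 4.8s + 8.635 = 0, so ω_n = 2.939 rad/s and ζ = 4.8/(2·2.939) = 0.8167.
%OS = 100·exp(−πζ/√(1−ζ²)) = 1.17%.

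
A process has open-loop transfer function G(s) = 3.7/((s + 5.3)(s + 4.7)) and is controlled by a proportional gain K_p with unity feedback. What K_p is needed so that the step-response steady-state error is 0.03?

Steady-state error for a unit step on this type-0 loop is 1/(1 + K_p·G(0)).
G(0) = 0.1485. Require 1/(1 + K_p·0.1485) = 0.03, so 1 + 0.1485·K_p = 33.33.
K_p = (33.33 − 1)/0.1485 = 218.

K_p = 218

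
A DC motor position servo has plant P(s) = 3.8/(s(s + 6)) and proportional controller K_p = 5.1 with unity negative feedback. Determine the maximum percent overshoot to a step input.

5.36%

Closed-loop characteristic equation: s² + 6s + 19.38 = 0, so ω_n = 4.402 rad/s and ζ = 6/(2·4.402) = 0.6815.
%OS = 100·exp(−πζ/√(1−ζ²)) = 100·exp(−π·0.6815/√0.5356) = 5.36%.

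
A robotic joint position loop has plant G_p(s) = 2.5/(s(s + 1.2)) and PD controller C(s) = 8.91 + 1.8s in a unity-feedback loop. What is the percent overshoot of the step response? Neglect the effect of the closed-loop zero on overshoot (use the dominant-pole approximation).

Forward path: (8.91 + 1.8s)·2.5/(s(s+1.2)). The closed-loop characteristic equation is s² + (1.2 + 2.5·1.8)s + 2.5·8.91 = 0.
That is s² + 5.7s + 22.27 = 0, so ω_n = 4.72 rad/s and ζ = 5.7/(2·4.72) = 0.6039.
%OS = 100·exp(−πζ/√(1−ζ²)) = 9.25%.

9.25%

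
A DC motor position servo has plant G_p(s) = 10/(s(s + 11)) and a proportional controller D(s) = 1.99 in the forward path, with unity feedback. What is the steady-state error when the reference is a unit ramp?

The loop has one pole at the origin (type 1). Velocity error constant K_v = lim_{s→0} s·D(s)G_p(s) = 1.99·10/11 = 1.809.
Steady-state error to a unit ramp: e_ss = 1/K_v = 0.553.

0.553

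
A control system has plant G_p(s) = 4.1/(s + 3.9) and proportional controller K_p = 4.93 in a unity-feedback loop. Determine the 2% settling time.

Closed-loop transfer function: T(s) = K_p·G_p(s)/(1 + K_p·G_p(s)) = 20.21/(s + 3.9 + 20.21) = 20.21/(s + 24.11).
Time constant τ = 1/24.11 = 0.04147 s, so the 2% settling time is about 4τ = 0.166 s.

T_s ≈ 0.166 s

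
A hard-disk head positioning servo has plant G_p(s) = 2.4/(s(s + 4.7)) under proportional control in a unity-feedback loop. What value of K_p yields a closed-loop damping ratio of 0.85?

Closed-loop characteristic equation: s² + 4.7s + K_p·2.4 = 0.
So ω_n = √(2.4K_p) and 2ζω_n = 4.7, giving ζ = 4.7/(2√(2.4K_p)).
Setting ζ = 0.85: √(2.4K_p) = 4.7/(2·0.85) = 2.765, so K_p = 7.644/2.4 = 3.18.

K_p = 3.18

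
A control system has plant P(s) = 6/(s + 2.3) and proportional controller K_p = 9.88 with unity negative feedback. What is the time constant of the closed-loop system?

Closed-loop transfer function: T(s) = K_p·P(s)/(1 + K_p·P(s)) = 59.28/(s + 2.3 + 59.28) = 59.28/(s + 61.58).
Time constant τ = 1/61.58 = 0.0162 s.

τ = 0.0162 s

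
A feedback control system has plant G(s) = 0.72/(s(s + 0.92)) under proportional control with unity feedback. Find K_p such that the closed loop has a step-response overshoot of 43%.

K_p = 4.37

From %OS = 100·exp(−πζ/√(1−ζ²)) = 43%, ζ = −ln(0.43)/√(π²+ln²(0.43)) = 0.2594.
Characteristic equation s² + 0.92s + 0.72K_p = 0 gives ζ = 0.92/(2√(0.72K_p)).
Setting ζ = 0.2594: √(0.72K_p) = 0.92/(2·0.2594) = 1.773, so K_p = 3.144/0.72 = 4.37.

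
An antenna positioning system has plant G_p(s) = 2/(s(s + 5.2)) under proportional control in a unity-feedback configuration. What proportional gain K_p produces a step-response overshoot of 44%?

From %OS = 100·exp(−πζ/√(1−ζ²)) = 44%, ζ = −ln(0.44)/√(π²+ln²(0.44)) = 0.2528.
Characteristic equation s² + 5.2s + 2K_p = 0 gives ζ = 5.2/(2√(2K_p)).
Setting ζ = 0.2528: √(2K_p) = 5.2/(2·0.2528) = 10.28, so K_p = 105.7/2 = 52.9.

K_p = 52.9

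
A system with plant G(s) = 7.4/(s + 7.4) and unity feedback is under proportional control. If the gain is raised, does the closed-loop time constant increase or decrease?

The closed-loop bandwidth 7.4+K_p·7.4 grows with K_p, so τ shrinks.

decrease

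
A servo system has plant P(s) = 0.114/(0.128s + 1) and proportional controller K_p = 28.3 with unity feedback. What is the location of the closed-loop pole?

Closed loop: T(s) = K_p·P/(1+K_p·P) = 3.226/(0.128s + 1 + 3.226), with pole at s = −(1 + 3.226)/0.128 = −33.02.

s = -33.02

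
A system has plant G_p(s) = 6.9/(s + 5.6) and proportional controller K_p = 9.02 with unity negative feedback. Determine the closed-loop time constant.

Closed-loop transfer function: T(s) = K_p·G_p(s)/(1 + K_p·G_p(s)) = 62.24/(s + 5.6 + 62.24) = 62.24/(s + 67.84).
Time constant τ = 1/67.84 = 0.0147 s.

τ = 0.0147 s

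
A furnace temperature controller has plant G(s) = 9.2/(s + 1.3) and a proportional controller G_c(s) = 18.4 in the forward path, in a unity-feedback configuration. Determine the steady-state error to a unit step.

The loop is type 0. Static position error constant K_pos = G_c(0)·G(0) = 18.4·7.077 = 130.2.
Steady-state error to a unit step: e_ss = 1/(1+K_pos) = 1/131.2 = 0.00762.

0.00762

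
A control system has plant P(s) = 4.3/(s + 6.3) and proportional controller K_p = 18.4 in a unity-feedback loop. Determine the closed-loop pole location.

Closed-loop transfer function: T(s) = K_p·P(s)/(1 + K_p·P(s)) = 79.12/(s + 6.3 + 79.12) = 79.12/(s + 85.42).
The closed-loop pole is at s = −85.42.

s = -85.42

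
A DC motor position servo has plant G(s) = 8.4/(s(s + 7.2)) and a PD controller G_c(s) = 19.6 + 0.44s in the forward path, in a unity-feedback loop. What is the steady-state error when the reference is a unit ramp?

0.0437

The loop has one pole at the origin (type 1). Velocity error constant K_v = lim_{s→0} s·G_c(s)G(s) = 19.6·8.4/7.2 = 22.87.
Steady-state error to a unit ramp: e_ss = 1/K_v = 0.0437.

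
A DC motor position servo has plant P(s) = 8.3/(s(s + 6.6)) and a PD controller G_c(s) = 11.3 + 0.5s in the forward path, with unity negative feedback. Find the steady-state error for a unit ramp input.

The loop has one pole at the origin (type 1). Velocity error constant K_v = lim_{s→0} s·G_c(s)P(s) = 11.3·8.3/6.6 = 14.21.
Steady-state error to a unit ramp: e_ss = 1/K_v = 0.0704.

0.0704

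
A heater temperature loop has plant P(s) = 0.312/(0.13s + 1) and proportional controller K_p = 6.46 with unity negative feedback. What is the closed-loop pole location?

Closed loop: T(s) = K_p·P/(1+K_p·P) = 2.016/(0.13s + 1 + 2.016), with pole at s = −(1 + 2.016)/0.13 = −23.2.

s = -23.2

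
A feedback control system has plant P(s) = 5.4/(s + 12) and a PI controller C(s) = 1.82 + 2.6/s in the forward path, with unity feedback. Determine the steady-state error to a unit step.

The open loop C(s)P(s) has a pole at the origin (type 1), so the static position error constant is infinite and e_ss = 1/(1+∞) = 0.

0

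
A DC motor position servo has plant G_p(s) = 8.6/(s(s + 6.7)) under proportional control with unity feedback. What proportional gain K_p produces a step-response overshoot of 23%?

From %OS = 100·exp(−πζ/√(1−ζ²)) = 23%, ζ = −ln(0.23)/√(π²+ln²(0.23)) = 0.4237.
Characteristic equation s² + 6.7s + 8.6K_p = 0 gives ζ = 6.7/(2√(8.6K_p)).
Setting ζ = 0.4237: √(8.6K_p) = 6.7/(2·0.4237) = 7.906, so K_p = 62.5/8.6 = 7.27.

K_p = 7.27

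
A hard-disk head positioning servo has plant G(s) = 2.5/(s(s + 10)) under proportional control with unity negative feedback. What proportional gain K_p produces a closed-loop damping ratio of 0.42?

K_p = 56.7

Closed-loop characteristic equation: s² + 10s + K_p·2.5 = 0.
So ω_n = √(2.5K_p) and 2ζω_n = 10, giving ζ = 10/(2√(2.5K_p)).
Setting ζ = 0.42: √(2.5K_p) = 10/(2·0.42) = 11.9, so K_p = 141.7/2.5 = 56.7.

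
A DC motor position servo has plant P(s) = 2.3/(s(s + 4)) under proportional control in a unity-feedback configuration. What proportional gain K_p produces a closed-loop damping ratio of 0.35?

Closed-loop characteristic equation: s² + 4s + K_p·2.3 = 0.
So ω_n = √(2.3K_p) and 2ζω_n = 4, giving ζ = 4/(2√(2.3K_p)).
Setting ζ = 0.35: √(2.3K_p) = 4/(2·0.35) = 5.714, so K_p = 32.65/2.3 = 14.2.

K_p = 14.2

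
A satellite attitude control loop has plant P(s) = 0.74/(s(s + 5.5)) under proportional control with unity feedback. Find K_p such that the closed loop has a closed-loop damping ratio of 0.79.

Closed-loop characteristic equation: s² + 5.5s + K_p·0.74 = 0.
So ω_n = √(0.74K_p) and 2ζω_n = 5.5, giving ζ = 5.5/(2√(0.74K_p)).
Setting ζ = 0.79: √(0.74K_p) = 5.5/(2·0.79) = 3.481, so K_p = 12.12/0.74 = 16.4.

K_p = 16.4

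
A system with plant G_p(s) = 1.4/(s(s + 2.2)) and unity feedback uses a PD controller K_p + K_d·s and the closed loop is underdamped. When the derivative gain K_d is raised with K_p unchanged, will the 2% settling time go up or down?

decrease

Characteristic equation s² + (2.2 + 1.4K_d)s + 1.4K_p = 0: raising K_d increases ζω_n = (2.2+1.4K_d)/2 while the loop stays underdamped, so T_s ≈ 4/(ζω_n) decreases.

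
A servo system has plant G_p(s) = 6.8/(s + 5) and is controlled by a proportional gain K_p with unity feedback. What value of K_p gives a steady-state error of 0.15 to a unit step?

The loop is type 0, so e_ss(step) = 1/(1 + K_pos) with K_pos = K_p·G_p(0).
G_p(0) = 1.36. Require 1/(1 + K_p·1.36) = 0.15, so 1 + 1.36·K_p = 6.667.
K_p = (6.667 − 1)/1.36 = 4.17.

K_p = 4.17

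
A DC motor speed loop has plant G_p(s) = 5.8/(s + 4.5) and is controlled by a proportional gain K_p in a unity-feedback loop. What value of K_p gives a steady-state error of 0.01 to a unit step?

K_p = 76.8

Steady-state error for a unit step on this type-0 loop is 1/(1 + K_p·G_p(0)).
G_p(0) = 1.289. Require 1/(1 + K_p·1.289) = 0.01, so 1 + 1.289·K_p = 100.
K_p = (100 − 1)/1.289 = 76.8.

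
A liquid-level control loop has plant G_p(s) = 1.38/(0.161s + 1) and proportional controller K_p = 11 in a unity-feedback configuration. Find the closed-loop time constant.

τ = 0.00995 s

Closed loop: T(s) = K_p·G_p/(1+K_p·G_p) = 15.18/(0.161s + 1 + 15.18), with pole at s = −(1 + 15.18)/0.161 = −100.5.
Closed-loop time constant τ = 1/100.5 = 0.00995 s.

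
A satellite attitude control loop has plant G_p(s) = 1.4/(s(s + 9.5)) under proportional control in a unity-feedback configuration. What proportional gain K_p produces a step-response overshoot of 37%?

K_p = 177

From %OS = 100·exp(−πζ/√(1−ζ²)) = 37%, ζ = −ln(0.37)/√(π²+ln²(0.37)) = 0.3017.
Characteristic equation s² + 9.5s + 1.4K_p = 0 gives ζ = 9.5/(2√(1.4K_p)).
Setting ζ = 0.3017: √(1.4K_p) = 9.5/(2·0.3017) = 15.74, so K_p = 247.8/1.4 = 177.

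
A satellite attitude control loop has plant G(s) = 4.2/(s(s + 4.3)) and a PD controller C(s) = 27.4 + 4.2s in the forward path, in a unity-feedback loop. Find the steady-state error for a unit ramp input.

The loop has one pole at the origin (type 1). Velocity error constant K_v = lim_{s→0} s·C(s)G(s) = 27.4·4.2/4.3 = 26.76.
Steady-state error to a unit ramp: e_ss = 1/K_v = 0.0374.

0.0374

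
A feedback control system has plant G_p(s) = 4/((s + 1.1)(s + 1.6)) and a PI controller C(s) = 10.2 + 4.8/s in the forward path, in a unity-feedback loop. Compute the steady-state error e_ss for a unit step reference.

The open loop C(s)G_p(s) has a pole at the origin (type 1), so the static position error constant is infinite and e_ss = 1/(1+∞) = 0.

0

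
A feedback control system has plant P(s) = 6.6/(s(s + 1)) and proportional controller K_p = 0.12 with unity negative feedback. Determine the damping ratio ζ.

ζ = 0.562

The closed-loop denominator is s(s+1) + 0.12·6.6 = s² + 1s + 0.792.
Matching s² + 2ζω_n s + ω_n²: ω_n = √0.792 = 0.8899 rad/s and 2ζω_n = 1, so ζ = 1/(2·0.8899) = 0.562.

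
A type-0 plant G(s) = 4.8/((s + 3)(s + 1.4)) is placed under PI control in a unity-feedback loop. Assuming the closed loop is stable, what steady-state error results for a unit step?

The PI controller's integrator makes the forward path type 1, so e_ss to a step is zero.

0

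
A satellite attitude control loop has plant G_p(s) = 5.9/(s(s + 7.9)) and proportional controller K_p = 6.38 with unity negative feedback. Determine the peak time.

T_p = 0.669 s

From 1 + K_pG_p(s) = 0: s² + 7.9s + 37.64 = 0 ⇒ ω_n = 6.135, ζ = 0.6438.
Damped frequency ω_d = ω_n√(1−ζ²) = 4.695 rad/s, so peak time T_p = π/ω_d = 0.669 s.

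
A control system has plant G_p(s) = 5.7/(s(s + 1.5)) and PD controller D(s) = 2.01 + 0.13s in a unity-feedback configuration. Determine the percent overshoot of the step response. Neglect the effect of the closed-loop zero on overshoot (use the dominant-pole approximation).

33.2%

Forward path: (2.01 + 0.13s)·5.7/(s(s+1.5)). The closed-loop characteristic equation is s² + (1.5 + 5.7·0.13)s + 5.7·2.01 = 0.
That is s² + 2.241s + 11.46 = 0, so ω_n = 3.385 rad/s and ζ = 2.241/(2·3.385) = 0.331.
%OS = 100·exp(−πζ/√(1−ζ²)) = 33.2%.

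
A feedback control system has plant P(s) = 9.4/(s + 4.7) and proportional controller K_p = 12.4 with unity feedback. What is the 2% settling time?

T_s ≈ 0.033 s

Closed-loop transfer function: T(s) = K_p·P(s)/(1 + K_p·P(s)) = 116.6/(s + 4.7 + 116.6) = 116.6/(s + 121.3).
Time constant τ = 1/121.3 = 0.008247 s, so the 2% settling time is about 4τ = 0.033 s.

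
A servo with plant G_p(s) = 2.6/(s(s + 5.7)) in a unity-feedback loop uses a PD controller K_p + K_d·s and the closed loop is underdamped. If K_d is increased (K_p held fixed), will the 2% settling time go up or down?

decrease

Characteristic equation s² + (5.7 + 2.6K_d)s + 2.6K_p = 0: raising K_d increases ζω_n = (5.7+2.6K_d)/2 while the loop stays underdamped, so T_s ≈ 4/(ζω_n) decreases.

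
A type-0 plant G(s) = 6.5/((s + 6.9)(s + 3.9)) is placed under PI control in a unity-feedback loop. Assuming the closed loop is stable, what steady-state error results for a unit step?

0

The PI controller's integrator makes the forward path type 1, so e_ss to a step is zero.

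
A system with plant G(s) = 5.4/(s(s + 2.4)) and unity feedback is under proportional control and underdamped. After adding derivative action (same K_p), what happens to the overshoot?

The derivative term adds K·K_d to the s-coefficient of the characteristic equation, raising 2ζω_n while ω_n is unchanged; ζ increases, so overshoot decreases.

decrease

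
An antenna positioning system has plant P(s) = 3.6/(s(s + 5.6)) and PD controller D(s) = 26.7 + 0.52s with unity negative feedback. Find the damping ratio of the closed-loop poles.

ζ = 0.381

Forward path: (26.7 + 0.52s)·3.6/(s(s+5.6)). The closed-loop characteristic equation is s² + (5.6 + 3.6·0.52)s + 3.6·26.7 = 0.
That is s² + 7.472s + 96.12 = 0, so ω_n = 9.804 rad/s and ζ = 7.472/(2·9.804) = 0.3811.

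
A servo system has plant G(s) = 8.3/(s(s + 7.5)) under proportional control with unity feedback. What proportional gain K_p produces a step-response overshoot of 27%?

From %OS = 100·exp(−πζ/√(1−ζ²)) = 27%, ζ = −ln(0.27)/√(π²+ln²(0.27)) = 0.3847.
Characteristic equation s² + 7.5s + 8.3K_p = 0 gives ζ = 7.5/(2√(8.3K_p)).
Setting ζ = 0.3847: √(8.3K_p) = 7.5/(2·0.3847) = 9.748, so K_p = 95.02/8.3 = 11.4.

K_p = 11.4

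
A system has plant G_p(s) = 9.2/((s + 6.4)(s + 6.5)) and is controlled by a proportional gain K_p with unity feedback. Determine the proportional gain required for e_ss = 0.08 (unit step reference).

Steady-state error for a unit step on this type-0 loop is 1/(1 + K_p·G_p(0)).
G_p(0) = 0.2212. Require 1/(1 + K_p·0.2212) = 0.08, so 1 + 0.2212·K_p = 12.5.
K_p = (12.5 − 1)/0.2212 = 52.

K_p = 52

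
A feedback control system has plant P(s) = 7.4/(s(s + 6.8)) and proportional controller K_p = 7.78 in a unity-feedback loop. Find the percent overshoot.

20.7%

Closed-loop characteristic equation: s² + 6.8s + 57.57 = 0, so ω_n = 7.588 rad/s and ζ = 6.8/(2·7.588) = 0.4481.
%OS = 100·exp(−πζ/√(1−ζ²)) = 100·exp(−π·0.4481/√0.7992) = 20.7%.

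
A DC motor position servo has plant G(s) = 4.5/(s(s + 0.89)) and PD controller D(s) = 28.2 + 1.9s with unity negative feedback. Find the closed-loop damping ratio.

ζ = 0.419

Forward path: (28.2 + 1.9s)·4.5/(s(s+0.89)). The closed-loop characteristic equation is s² + (0.89 + 4.5·1.9)s + 4.5·28.2 = 0.
That is s² + 9.44s + 126.9 = 0, so ω_n = 11.26 rad/s and ζ = 9.44/(2·11.26) = 0.419.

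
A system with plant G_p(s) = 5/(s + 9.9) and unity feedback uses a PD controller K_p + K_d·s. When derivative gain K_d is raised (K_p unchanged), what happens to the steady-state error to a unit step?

K_d affects only the transient (the s-coefficient); the DC loop gain, and hence e_ss, depends only on K_p.

unchanged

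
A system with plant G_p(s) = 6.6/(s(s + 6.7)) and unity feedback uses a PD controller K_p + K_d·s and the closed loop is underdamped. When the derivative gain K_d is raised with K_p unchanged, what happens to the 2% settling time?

decrease

Characteristic equation s² + (6.7 + 6.6K_d)s + 6.6K_p = 0: raising K_d increases ζω_n = (6.7+6.6K_d)/2 while the loop stays underdamped, so T_s ≈ 4/(ζω_n) decreases.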